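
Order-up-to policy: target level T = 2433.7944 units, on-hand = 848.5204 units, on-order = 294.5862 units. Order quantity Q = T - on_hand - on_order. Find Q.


Inventory position = OH + OO = 848.5204 + 294.5862 = 1143.1066
Q = 2433.7944 - 1143.1066 = 1290.6878

1290.6878 units


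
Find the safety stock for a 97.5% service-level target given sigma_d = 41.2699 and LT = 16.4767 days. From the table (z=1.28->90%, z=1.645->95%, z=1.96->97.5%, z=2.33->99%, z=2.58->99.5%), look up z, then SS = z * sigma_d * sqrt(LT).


From the table, SL = 97.5% corresponds to z = 1.96
sqrt(LT) = sqrt(16.4767) = 4.0592
SS = 1.96 * 41.2699 * 4.0592 = 328.3406

328.3406 units


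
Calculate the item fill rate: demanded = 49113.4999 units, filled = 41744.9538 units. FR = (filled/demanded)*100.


FR = 41744.9538 / 49113.4999 * 100 = 84.9969

84.9969%


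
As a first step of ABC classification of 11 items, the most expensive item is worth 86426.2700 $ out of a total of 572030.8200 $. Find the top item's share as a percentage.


Top item = 86426.2700
Total = 572030.8200
Percentage = 86426.2700 / 572030.8200 * 100 = 15.1087

15.1087%


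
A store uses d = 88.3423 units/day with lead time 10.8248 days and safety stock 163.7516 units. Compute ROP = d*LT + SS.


d*LT = 88.3423 * 10.8248 = 956.2877
ROP = 956.2877 + 163.7516 = 1120.0393

1120.0393 units


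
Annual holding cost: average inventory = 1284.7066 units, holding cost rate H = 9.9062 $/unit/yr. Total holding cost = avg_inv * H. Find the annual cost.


Cost = 1284.7066 * 9.9062 = 12726.5605

12726.5605 $/yr


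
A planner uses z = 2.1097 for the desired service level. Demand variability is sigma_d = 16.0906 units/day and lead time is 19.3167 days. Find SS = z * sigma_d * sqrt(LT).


sqrt(LT) = sqrt(19.3167) = 4.3951
SS = 2.1097 * 16.0906 * 4.3951 = 149.1968

149.1968 units


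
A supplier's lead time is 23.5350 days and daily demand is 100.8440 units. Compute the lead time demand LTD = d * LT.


LTD = 100.8440 * 23.5350 = 2373.3635

2373.3635 units


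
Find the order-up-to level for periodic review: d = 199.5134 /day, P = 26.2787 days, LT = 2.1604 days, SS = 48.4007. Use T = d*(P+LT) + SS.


P + LT = 28.4391
d*(P+LT) = 199.5134 * 28.4391 = 5673.9815
T = 5673.9815 + 48.4007 = 5722.3822

5722.3822 units


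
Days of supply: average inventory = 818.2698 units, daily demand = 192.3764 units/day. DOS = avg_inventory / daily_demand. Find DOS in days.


DOS = 818.2698 / 192.3764 = 4.2535

4.2535 days


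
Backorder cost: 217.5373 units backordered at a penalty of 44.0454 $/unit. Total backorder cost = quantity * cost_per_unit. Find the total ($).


Total = 217.5373 * 44.0454 = 9581.5174

9581.5174 $


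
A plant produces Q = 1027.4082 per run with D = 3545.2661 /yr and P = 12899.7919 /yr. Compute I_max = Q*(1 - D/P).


D/P = 0.2748
1 - D/P = 0.7252
I_max = 1027.4082 * 0.7252 = 745.0443

745.0443 units


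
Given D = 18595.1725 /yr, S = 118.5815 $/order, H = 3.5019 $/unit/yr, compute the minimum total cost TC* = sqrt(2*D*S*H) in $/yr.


2*D*S*H = 15443683.2998
TC* = sqrt(15443683.2998) = 3929.8452

3929.8452 $/yr


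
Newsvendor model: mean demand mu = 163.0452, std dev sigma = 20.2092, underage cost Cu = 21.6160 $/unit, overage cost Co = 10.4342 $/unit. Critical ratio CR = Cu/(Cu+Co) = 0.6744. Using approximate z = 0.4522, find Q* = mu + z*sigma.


CR = Cu/(Cu+Co) = 21.6160/(21.6160+10.4342) = 0.6744
z = 0.4522
Q* = 163.0452 + 0.4522 * 20.2092 = 172.1838

172.1838 units


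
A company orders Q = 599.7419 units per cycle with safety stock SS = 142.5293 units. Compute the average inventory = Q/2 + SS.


Q/2 = 299.8709
Avg = 299.8709 + 142.5293 = 442.4003

442.4003 units


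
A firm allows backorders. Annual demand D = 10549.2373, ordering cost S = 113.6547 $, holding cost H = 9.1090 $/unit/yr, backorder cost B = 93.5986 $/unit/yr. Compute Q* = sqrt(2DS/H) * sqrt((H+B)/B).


sqrt(2DS/H) = 513.0786
sqrt((H+B)/B) = 1.0475
Q* = 513.0786 * 1.0475 = 537.4654

537.4654 units


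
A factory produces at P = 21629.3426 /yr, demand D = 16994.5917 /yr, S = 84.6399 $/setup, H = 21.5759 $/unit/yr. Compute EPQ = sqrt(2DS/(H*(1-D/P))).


1 - D/P = 1 - 0.7857 = 0.2143
H*(1-D/P) = 4.6233
2DS = 2876841.0841
EPQ = sqrt(622248.5223) = 788.8273

788.8273 units


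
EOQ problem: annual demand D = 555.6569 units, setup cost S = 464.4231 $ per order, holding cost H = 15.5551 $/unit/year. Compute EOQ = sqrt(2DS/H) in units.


2*D*S = 2 * 555.6569 * 464.4231 = 516119.8001
2*D*S/H = 33180.1017
EOQ = sqrt(33180.1017) = 182.1541

182.1541 units


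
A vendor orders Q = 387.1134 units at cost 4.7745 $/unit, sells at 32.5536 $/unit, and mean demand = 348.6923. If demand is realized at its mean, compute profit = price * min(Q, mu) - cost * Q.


Sales at mu = min(387.1134, 348.6923) = 348.6923
Revenue = 32.5536 * 348.6923 = 11351.1897
Total cost = 4.7745 * 387.1134 = 1848.2729
Profit = 11351.1897 - 1848.2729 = 9502.9167

9502.9167 $


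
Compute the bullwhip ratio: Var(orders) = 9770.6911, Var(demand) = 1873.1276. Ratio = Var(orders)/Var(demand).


BW = 9770.6911 / 1873.1276 = 5.2162

5.2162


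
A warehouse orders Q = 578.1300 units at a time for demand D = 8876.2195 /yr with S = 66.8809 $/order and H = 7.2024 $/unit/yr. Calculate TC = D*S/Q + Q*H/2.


Ordering cost = D*S/Q = 1026.8444
Holding cost = Q*H/2 = 2081.9618
TC = 1026.8444 + 2081.9618 = 3108.8061

3108.8061 $/yr


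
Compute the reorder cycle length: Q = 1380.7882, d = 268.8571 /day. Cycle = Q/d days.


Cycle = 1380.7882 / 268.8571 = 5.1358

5.1358 days


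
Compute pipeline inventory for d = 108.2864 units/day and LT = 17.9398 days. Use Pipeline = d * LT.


Pipeline = 108.2864 * 17.9398 = 1942.6364

1942.6364 units


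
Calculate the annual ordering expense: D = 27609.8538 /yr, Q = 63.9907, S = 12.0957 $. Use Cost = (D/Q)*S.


Number of orders = D/Q = 431.4667
Cost = 431.4667 * 12.0957 = 5218.8913

5218.8913 $/yr


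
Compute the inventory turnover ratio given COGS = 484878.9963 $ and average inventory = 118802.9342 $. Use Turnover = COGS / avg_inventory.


Turnover = 484878.9963 / 118802.9342 = 4.0814

4.0814


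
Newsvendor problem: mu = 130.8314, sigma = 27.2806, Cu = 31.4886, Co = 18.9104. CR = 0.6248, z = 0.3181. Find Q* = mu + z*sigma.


CR = Cu/(Cu+Co) = 31.4886/(31.4886+18.9104) = 0.6248
z = 0.3181
Q* = 130.8314 + 0.3181 * 27.2806 = 139.5094

139.5094 units


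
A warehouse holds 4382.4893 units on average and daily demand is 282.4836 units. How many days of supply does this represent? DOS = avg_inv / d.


DOS = 4382.4893 / 282.4836 = 15.5141

15.5141 days


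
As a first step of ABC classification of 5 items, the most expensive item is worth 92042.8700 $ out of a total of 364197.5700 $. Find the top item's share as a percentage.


Top item = 92042.8700
Total = 364197.5700
Percentage = 92042.8700 / 364197.5700 * 100 = 25.2728

25.2728%


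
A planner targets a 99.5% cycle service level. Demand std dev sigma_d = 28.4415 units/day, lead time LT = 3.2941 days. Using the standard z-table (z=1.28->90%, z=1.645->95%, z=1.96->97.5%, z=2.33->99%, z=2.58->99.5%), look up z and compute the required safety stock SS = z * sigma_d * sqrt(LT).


From the table, SL = 99.5% corresponds to z = 2.58
sqrt(LT) = sqrt(3.2941) = 1.8150
SS = 2.58 * 28.4415 * 1.8150 = 133.1805

133.1805 units


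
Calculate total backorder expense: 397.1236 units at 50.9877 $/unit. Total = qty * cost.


Total = 397.1236 * 50.9877 = 20248.4190

20248.4190 $


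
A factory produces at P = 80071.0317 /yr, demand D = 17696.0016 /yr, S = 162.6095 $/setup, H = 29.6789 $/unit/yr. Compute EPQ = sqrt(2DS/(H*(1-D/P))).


1 - D/P = 1 - 0.2210 = 0.7790
H*(1-D/P) = 23.1198
2DS = 5755075.9444
EPQ = sqrt(248924.6554) = 498.9235

498.9235 units


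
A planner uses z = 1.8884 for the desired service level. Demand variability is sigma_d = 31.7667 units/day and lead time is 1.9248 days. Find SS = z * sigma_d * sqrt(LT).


sqrt(LT) = sqrt(1.9248) = 1.3874
SS = 1.8884 * 31.7667 * 1.3874 = 83.2260

83.2260 units


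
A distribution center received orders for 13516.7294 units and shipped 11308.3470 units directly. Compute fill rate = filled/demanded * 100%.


FR = 11308.3470 / 13516.7294 * 100 = 83.6619

83.6619%


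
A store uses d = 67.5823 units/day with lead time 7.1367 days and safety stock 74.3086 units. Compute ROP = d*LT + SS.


d*LT = 67.5823 * 7.1367 = 482.3146
ROP = 482.3146 + 74.3086 = 556.6232

556.6232 units


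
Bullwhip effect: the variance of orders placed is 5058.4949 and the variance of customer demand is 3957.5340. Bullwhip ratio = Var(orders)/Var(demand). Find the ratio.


BW = 5058.4949 / 3957.5340 = 1.2782

1.2782


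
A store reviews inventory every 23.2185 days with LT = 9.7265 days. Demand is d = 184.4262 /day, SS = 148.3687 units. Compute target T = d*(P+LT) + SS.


P + LT = 32.9450
d*(P+LT) = 184.4262 * 32.9450 = 6075.9212
T = 6075.9212 + 148.3687 = 6224.2899

6224.2899 units


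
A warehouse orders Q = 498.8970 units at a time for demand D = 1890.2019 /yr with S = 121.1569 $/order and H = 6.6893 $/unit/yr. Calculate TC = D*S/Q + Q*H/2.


Ordering cost = D*S/Q = 459.0346
Holding cost = Q*H/2 = 1668.6359
TC = 459.0346 + 1668.6359 = 2127.6705

2127.6705 $/yr


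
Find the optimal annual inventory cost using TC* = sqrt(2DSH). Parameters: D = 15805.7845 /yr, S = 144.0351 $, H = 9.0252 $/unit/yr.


2*D*S*H = 41093319.5413
TC* = sqrt(41093319.5413) = 6410.4071

6410.4071 $/yr


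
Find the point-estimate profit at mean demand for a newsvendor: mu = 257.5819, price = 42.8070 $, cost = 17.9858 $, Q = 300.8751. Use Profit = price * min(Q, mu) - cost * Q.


Sales at mu = min(300.8751, 257.5819) = 257.5819
Revenue = 42.8070 * 257.5819 = 11026.3084
Total cost = 17.9858 * 300.8751 = 5411.4794
Profit = 11026.3084 - 5411.4794 = 5614.8290

5614.8290 $


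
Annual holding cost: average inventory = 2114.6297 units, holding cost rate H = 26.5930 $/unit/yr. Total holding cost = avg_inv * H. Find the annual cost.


Cost = 2114.6297 * 26.5930 = 56234.3476

56234.3476 $/yr


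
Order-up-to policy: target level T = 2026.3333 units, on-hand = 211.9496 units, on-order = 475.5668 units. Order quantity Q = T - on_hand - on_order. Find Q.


Inventory position = OH + OO = 211.9496 + 475.5668 = 687.5164
Q = 2026.3333 - 687.5164 = 1338.8169

1338.8169 units


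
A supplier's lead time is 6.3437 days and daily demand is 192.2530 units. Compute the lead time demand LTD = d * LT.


LTD = 192.2530 * 6.3437 = 1219.5954

1219.5954 units


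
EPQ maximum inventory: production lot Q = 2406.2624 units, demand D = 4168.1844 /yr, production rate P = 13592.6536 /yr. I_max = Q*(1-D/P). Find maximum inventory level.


D/P = 0.3066
1 - D/P = 0.6934
I_max = 2406.2624 * 0.6934 = 1668.3825

1668.3825 units


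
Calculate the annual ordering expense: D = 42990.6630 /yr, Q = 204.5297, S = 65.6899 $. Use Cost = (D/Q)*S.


Number of orders = D/Q = 210.1928
Cost = 210.1928 * 65.6899 = 13807.5417

13807.5417 $/yr


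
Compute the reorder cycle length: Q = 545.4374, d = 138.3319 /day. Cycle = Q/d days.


Cycle = 545.4374 / 138.3319 = 3.9430

3.9430 days


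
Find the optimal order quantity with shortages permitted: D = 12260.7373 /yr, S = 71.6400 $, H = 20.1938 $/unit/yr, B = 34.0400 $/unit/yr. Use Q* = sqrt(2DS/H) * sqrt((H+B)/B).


sqrt(2DS/H) = 294.9457
sqrt((H+B)/B) = 1.2622
Q* = 294.9457 * 1.2622 = 372.2908

372.2908 units


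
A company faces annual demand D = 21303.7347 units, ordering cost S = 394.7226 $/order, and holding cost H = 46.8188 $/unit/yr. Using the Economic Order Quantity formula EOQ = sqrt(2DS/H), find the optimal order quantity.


2*D*S = 2 * 21303.7347 * 394.7226 = 16818131.1010
2*D*S/H = 359217.4746
EOQ = sqrt(359217.4746) = 599.3475

599.3475 units


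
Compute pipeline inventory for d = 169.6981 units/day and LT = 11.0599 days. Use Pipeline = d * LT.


Pipeline = 169.6981 * 11.0599 = 1876.8440

1876.8440 units


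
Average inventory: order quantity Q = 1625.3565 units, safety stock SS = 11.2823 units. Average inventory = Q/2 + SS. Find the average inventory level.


Q/2 = 812.6783
Avg = 812.6783 + 11.2823 = 823.9606

823.9606 units


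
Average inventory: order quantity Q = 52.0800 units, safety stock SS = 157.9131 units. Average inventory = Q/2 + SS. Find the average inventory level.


Q/2 = 26.0400
Avg = 26.0400 + 157.9131 = 183.9531

183.9531 units


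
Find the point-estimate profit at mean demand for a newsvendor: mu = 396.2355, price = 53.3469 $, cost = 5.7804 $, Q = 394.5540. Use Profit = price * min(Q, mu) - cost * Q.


Sales at mu = min(394.5540, 396.2355) = 394.5540
Revenue = 53.3469 * 394.5540 = 21048.2328
Total cost = 5.7804 * 394.5540 = 2280.6799
Profit = 21048.2328 - 2280.6799 = 18767.5528

18767.5528 $


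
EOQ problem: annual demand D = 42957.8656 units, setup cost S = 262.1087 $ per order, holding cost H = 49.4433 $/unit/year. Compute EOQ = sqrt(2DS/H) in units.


2*D*S = 2 * 42957.8656 * 262.1087 = 22519260.6144
2*D*S/H = 455456.2623
EOQ = sqrt(455456.2623) = 674.8750

674.8750 units


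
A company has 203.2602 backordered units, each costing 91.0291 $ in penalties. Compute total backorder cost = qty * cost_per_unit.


Total = 203.2602 * 91.0291 = 18502.5931

18502.5931 $


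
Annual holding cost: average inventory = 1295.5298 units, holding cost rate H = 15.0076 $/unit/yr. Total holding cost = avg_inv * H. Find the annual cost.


Cost = 1295.5298 * 15.0076 = 19442.7930

19442.7930 $/yr


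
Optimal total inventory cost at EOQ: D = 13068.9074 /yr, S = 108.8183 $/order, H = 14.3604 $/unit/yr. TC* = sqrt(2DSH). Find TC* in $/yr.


2*D*S*H = 40844891.8466
TC* = sqrt(40844891.8466) = 6391.0008

6391.0008 $/yr


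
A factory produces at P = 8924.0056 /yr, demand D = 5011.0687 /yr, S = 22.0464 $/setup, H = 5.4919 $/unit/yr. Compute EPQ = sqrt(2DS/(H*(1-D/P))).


1 - D/P = 1 - 0.5615 = 0.4385
H*(1-D/P) = 2.4081
2DS = 220952.0500
EPQ = sqrt(91755.5630) = 302.9118

302.9118 units


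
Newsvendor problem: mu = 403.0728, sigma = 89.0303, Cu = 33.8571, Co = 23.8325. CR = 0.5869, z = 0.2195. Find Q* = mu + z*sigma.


CR = Cu/(Cu+Co) = 33.8571/(33.8571+23.8325) = 0.5869
z = 0.2195
Q* = 403.0728 + 0.2195 * 89.0303 = 422.6150

422.6150 units


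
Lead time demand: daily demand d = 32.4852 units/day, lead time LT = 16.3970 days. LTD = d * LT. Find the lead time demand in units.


LTD = 32.4852 * 16.3970 = 532.6598

532.6598 units


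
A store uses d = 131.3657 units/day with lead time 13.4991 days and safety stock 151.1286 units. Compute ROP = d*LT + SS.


d*LT = 131.3657 * 13.4991 = 1773.3187
ROP = 1773.3187 + 151.1286 = 1924.4473

1924.4473 units


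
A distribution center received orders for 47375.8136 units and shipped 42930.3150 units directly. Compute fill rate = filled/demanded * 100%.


FR = 42930.3150 / 47375.8136 * 100 = 90.6165

90.6165%


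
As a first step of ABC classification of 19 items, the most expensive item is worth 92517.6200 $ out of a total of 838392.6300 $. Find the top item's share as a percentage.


Top item = 92517.6200
Total = 838392.6300
Percentage = 92517.6200 / 838392.6300 * 100 = 11.0351

11.0351%


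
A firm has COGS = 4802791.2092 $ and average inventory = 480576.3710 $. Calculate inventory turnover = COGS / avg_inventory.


Turnover = 4802791.2092 / 480576.3710 = 9.9938

9.9938


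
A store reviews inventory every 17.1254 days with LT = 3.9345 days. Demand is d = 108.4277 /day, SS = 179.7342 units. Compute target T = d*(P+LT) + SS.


P + LT = 21.0599
d*(P+LT) = 108.4277 * 21.0599 = 2283.4765
T = 2283.4765 + 179.7342 = 2463.2107

2463.2107 units


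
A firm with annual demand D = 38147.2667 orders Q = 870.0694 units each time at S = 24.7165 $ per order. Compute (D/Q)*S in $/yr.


Number of orders = D/Q = 43.8439
Cost = 43.8439 * 24.7165 = 1083.6686

1083.6686 $/yr


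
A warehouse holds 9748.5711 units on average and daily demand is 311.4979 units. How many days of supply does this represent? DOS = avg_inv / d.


DOS = 9748.5711 / 311.4979 = 31.2958

31.2958 days


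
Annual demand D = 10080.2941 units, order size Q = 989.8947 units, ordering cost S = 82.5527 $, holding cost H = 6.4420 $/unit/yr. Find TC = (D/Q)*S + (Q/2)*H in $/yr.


Ordering cost = D*S/Q = 840.6505
Holding cost = Q*H/2 = 3188.4508
TC = 840.6505 + 3188.4508 = 4029.1013

4029.1013 $/yr


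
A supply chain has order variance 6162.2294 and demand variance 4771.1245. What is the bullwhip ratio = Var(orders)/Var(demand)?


BW = 6162.2294 / 4771.1245 = 1.2916

1.2916


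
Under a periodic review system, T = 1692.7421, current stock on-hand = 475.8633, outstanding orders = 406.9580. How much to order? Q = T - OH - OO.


Inventory position = OH + OO = 475.8633 + 406.9580 = 882.8213
Q = 1692.7421 - 882.8213 = 809.9208

809.9208 units


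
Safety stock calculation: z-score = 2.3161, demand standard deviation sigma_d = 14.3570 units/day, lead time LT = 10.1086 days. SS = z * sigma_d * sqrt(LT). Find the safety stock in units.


sqrt(LT) = sqrt(10.1086) = 3.1794
SS = 2.3161 * 14.3570 * 3.1794 = 105.7223

105.7223 units


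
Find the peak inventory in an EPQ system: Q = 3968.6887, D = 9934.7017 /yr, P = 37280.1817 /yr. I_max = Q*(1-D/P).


D/P = 0.2665
1 - D/P = 0.7335
I_max = 3968.6887 * 0.7335 = 2911.0828

2911.0828 units


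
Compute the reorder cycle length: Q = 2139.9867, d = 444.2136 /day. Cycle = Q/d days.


Cycle = 2139.9867 / 444.2136 = 4.8175

4.8175 days


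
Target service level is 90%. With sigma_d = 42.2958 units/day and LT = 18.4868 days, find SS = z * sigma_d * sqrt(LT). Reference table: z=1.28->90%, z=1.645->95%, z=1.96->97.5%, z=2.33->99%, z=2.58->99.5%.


From the table, SL = 90% corresponds to z = 1.28
sqrt(LT) = sqrt(18.4868) = 4.2996
SS = 1.28 * 42.2958 * 4.2996 = 232.7759

232.7759 units


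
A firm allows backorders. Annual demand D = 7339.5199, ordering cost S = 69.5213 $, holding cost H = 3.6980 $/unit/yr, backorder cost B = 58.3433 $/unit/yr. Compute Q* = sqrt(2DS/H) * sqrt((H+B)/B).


sqrt(2DS/H) = 525.3205
sqrt((H+B)/B) = 1.0312
Q* = 525.3205 * 1.0312 = 541.7130

541.7130 units


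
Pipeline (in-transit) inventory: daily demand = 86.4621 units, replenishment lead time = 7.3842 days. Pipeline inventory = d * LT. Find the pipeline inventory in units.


Pipeline = 86.4621 * 7.3842 = 638.4534

638.4534 units


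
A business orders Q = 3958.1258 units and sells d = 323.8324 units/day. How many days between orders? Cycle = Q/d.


Cycle = 3958.1258 / 323.8324 = 12.2228

12.2228 days


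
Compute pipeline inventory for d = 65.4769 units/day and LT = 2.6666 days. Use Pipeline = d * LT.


Pipeline = 65.4769 * 2.6666 = 174.6007

174.6007 units


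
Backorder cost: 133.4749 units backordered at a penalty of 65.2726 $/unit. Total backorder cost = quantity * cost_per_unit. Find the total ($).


Total = 133.4749 * 65.2726 = 8712.2538

8712.2538 $


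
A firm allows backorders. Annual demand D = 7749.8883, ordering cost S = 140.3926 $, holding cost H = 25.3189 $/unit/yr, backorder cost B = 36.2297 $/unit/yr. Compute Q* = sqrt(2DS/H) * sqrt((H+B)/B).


sqrt(2DS/H) = 293.1652
sqrt((H+B)/B) = 1.3034
Q* = 293.1652 * 1.3034 = 382.1106

382.1106 units


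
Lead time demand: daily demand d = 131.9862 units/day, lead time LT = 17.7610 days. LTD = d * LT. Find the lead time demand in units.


LTD = 131.9862 * 17.7610 = 2344.2069

2344.2069 units


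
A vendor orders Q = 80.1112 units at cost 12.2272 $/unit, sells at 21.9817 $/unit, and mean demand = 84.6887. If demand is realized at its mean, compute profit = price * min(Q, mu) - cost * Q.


Sales at mu = min(80.1112, 84.6887) = 80.1112
Revenue = 21.9817 * 80.1112 = 1760.9804
Total cost = 12.2272 * 80.1112 = 979.5357
Profit = 1760.9804 - 979.5357 = 781.4447

781.4447 $


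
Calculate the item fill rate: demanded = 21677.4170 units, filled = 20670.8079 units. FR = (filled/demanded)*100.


FR = 20670.8079 / 21677.4170 * 100 = 95.3564

95.3564%


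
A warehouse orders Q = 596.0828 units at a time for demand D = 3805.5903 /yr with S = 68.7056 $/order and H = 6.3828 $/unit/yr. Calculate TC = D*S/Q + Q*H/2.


Ordering cost = D*S/Q = 438.6393
Holding cost = Q*H/2 = 1902.3386
TC = 438.6393 + 1902.3386 = 2340.9780

2340.9780 $/yr


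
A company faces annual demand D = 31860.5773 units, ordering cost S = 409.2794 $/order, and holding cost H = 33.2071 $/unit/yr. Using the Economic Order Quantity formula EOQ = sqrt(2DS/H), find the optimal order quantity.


2*D*S = 2 * 31860.5773 * 409.2794 = 26079755.9220
2*D*S/H = 785366.8620
EOQ = sqrt(785366.8620) = 886.2093

886.2093 units


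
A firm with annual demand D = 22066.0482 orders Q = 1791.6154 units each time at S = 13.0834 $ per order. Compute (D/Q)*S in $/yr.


Number of orders = D/Q = 12.3163
Cost = 12.3163 * 13.0834 = 161.1389

161.1389 $/yr


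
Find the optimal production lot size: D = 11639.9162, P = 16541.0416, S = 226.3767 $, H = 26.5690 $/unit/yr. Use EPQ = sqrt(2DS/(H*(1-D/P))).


1 - D/P = 1 - 0.7037 = 0.2963
H*(1-D/P) = 7.8724
2DS = 5270011.6353
EPQ = sqrt(669427.2772) = 818.1854

818.1854 units


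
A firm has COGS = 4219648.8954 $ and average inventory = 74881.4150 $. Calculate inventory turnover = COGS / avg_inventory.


Turnover = 4219648.8954 / 74881.4150 = 56.3511

56.3511


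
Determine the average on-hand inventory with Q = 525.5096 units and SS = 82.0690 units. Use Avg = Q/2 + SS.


Q/2 = 262.7548
Avg = 262.7548 + 82.0690 = 344.8238

344.8238 units


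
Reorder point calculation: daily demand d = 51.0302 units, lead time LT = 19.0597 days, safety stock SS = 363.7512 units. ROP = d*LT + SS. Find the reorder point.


d*LT = 51.0302 * 19.0597 = 972.6203
ROP = 972.6203 + 363.7512 = 1336.3715

1336.3715 units


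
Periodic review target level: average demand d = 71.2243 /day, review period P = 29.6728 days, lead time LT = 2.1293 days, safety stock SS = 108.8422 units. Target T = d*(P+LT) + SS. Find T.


P + LT = 31.8021
d*(P+LT) = 71.2243 * 31.8021 = 2265.0823
T = 2265.0823 + 108.8422 = 2373.9245

2373.9245 units


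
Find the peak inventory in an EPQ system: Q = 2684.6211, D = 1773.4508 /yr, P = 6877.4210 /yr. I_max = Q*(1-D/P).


D/P = 0.2579
1 - D/P = 0.7421
I_max = 2684.6211 * 0.7421 = 1992.3495

1992.3495 units


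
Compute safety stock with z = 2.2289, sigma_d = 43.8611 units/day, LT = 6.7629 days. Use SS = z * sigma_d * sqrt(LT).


sqrt(LT) = sqrt(6.7629) = 2.6006
SS = 2.2289 * 43.8611 * 2.6006 = 254.2357

254.2357 units


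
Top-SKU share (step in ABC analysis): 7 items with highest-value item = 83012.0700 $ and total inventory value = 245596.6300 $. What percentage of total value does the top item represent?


Top item = 83012.0700
Total = 245596.6300
Percentage = 83012.0700 / 245596.6300 * 100 = 33.8002

33.8002%


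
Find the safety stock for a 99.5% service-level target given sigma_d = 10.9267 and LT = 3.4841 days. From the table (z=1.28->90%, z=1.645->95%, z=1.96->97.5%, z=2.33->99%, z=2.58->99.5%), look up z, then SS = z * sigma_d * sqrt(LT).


From the table, SL = 99.5% corresponds to z = 2.58
sqrt(LT) = sqrt(3.4841) = 1.8666
SS = 2.58 * 10.9267 * 1.8666 = 52.6204

52.6204 units


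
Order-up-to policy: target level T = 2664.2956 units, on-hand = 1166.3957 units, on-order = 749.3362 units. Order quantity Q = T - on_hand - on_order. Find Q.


Inventory position = OH + OO = 1166.3957 + 749.3362 = 1915.7319
Q = 2664.2956 - 1915.7319 = 748.5637

748.5637 units


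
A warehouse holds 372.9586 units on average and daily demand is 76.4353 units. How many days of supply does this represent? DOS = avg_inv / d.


DOS = 372.9586 / 76.4353 = 4.8794

4.8794 days


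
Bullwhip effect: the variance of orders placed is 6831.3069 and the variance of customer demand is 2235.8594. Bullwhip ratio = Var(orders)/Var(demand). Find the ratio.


BW = 6831.3069 / 2235.8594 = 3.0553

3.0553


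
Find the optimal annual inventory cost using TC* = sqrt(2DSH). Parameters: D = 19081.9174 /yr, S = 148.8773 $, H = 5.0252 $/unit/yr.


2*D*S*H = 28551822.9762
TC* = sqrt(28551822.9762) = 5343.3906

5343.3906 $/yr


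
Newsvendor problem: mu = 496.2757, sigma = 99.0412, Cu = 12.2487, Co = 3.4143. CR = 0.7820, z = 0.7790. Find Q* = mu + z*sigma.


CR = Cu/(Cu+Co) = 12.2487/(12.2487+3.4143) = 0.7820
z = 0.7790
Q* = 496.2757 + 0.7790 * 99.0412 = 573.4288

573.4288 units


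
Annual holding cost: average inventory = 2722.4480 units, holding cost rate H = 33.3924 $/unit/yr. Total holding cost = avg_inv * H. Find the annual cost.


Cost = 2722.4480 * 33.3924 = 90909.0726

90909.0726 $/yr


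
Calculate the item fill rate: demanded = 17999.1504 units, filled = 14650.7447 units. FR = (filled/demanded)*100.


FR = 14650.7447 / 17999.1504 * 100 = 81.3969

81.3969%


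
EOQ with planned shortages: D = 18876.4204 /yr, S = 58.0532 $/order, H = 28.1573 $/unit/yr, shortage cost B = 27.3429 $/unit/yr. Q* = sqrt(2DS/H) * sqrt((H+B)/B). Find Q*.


sqrt(2DS/H) = 278.9924
sqrt((H+B)/B) = 1.4247
Q* = 278.9924 * 1.4247 = 397.4819

397.4819 units


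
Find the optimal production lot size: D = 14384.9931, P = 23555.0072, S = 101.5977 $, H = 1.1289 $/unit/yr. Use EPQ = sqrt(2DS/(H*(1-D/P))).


1 - D/P = 1 - 0.6107 = 0.3893
H*(1-D/P) = 0.4395
2DS = 2922964.4270
EPQ = sqrt(6650913.4268) = 2578.9365

2578.9365 units


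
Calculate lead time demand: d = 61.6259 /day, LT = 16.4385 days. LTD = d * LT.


LTD = 61.6259 * 16.4385 = 1013.0374

1013.0374 units


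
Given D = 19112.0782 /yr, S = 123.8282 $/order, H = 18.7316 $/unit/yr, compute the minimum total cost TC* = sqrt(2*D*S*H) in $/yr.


2*D*S*H = 88660942.6621
TC* = sqrt(88660942.6621) = 9415.9940

9415.9940 $/yr


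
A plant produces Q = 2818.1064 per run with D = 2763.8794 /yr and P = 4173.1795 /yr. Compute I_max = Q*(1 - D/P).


D/P = 0.6623
1 - D/P = 0.3377
I_max = 2818.1064 * 0.3377 = 951.6863

951.6863 units


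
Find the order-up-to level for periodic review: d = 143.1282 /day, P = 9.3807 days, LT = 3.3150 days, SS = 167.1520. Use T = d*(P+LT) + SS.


P + LT = 12.6957
d*(P+LT) = 143.1282 * 12.6957 = 1817.1127
T = 1817.1127 + 167.1520 = 1984.2647

1984.2647 units


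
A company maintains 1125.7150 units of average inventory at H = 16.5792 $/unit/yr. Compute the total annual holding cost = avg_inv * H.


Cost = 1125.7150 * 16.5792 = 18663.4541

18663.4541 $/yr


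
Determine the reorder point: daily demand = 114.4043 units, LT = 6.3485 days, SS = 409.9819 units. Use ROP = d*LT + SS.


d*LT = 114.4043 * 6.3485 = 726.2957
ROP = 726.2957 + 409.9819 = 1136.2776

1136.2776 units


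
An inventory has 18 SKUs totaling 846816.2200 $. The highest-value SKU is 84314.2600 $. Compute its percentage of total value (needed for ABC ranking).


Top item = 84314.2600
Total = 846816.2200
Percentage = 84314.2600 / 846816.2200 * 100 = 9.9566

9.9566%


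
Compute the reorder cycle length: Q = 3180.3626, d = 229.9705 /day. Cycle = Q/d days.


Cycle = 3180.3626 / 229.9705 = 13.8294

13.8294 days


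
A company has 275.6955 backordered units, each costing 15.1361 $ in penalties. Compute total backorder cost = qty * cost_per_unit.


Total = 275.6955 * 15.1361 = 4172.9547

4172.9547 $


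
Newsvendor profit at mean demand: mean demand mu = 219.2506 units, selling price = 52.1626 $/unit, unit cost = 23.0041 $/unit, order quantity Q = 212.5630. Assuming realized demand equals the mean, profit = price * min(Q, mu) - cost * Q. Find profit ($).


Sales at mu = min(212.5630, 219.2506) = 212.5630
Revenue = 52.1626 * 212.5630 = 11087.8387
Total cost = 23.0041 * 212.5630 = 4889.8205
Profit = 11087.8387 - 4889.8205 = 6198.0182

6198.0182 $


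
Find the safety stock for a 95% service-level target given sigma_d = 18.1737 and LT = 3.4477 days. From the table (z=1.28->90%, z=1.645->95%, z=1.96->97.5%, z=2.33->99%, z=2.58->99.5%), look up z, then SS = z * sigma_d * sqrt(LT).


From the table, SL = 95% corresponds to z = 1.645
sqrt(LT) = sqrt(3.4477) = 1.8568
SS = 1.645 * 18.1737 * 1.8568 = 55.5104

55.5104 units


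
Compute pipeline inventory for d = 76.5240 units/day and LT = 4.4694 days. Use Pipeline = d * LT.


Pipeline = 76.5240 * 4.4694 = 342.0164

342.0164 units


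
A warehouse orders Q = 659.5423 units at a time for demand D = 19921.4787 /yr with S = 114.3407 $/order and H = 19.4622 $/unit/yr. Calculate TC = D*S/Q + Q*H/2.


Ordering cost = D*S/Q = 3453.6615
Holding cost = Q*H/2 = 6418.0721
TC = 3453.6615 + 6418.0721 = 9871.7335

9871.7335 $/yr


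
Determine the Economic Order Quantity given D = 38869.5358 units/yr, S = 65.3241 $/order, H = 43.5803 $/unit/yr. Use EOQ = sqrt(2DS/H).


2*D*S = 2 * 38869.5358 * 65.3241 = 5078234.8871
2*D*S/H = 116525.9277
EOQ = sqrt(116525.9277) = 341.3589

341.3589 units


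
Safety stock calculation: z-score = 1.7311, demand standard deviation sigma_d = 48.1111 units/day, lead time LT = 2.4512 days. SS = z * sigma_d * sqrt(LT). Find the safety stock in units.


sqrt(LT) = sqrt(2.4512) = 1.5656
SS = 1.7311 * 48.1111 * 1.5656 = 130.3938

130.3938 units


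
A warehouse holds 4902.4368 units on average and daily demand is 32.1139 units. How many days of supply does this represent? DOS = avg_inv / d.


DOS = 4902.4368 / 32.1139 = 152.6578

152.6578 days


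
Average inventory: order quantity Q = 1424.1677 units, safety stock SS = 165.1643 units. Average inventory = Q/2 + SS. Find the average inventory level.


Q/2 = 712.0838
Avg = 712.0838 + 165.1643 = 877.2482

877.2482 units


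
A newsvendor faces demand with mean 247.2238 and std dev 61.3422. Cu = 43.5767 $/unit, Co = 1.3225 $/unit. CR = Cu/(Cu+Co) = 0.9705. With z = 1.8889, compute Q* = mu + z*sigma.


CR = Cu/(Cu+Co) = 43.5767/(43.5767+1.3225) = 0.9705
z = 1.8889
Q* = 247.2238 + 1.8889 * 61.3422 = 363.0931

363.0931 units


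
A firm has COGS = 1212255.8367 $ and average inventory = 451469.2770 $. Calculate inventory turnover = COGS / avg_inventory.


Turnover = 1212255.8367 / 451469.2770 = 2.6851

2.6851


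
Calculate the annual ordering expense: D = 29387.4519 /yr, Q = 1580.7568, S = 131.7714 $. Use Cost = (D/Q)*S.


Number of orders = D/Q = 18.5907
Cost = 18.5907 * 131.7714 = 2449.7289

2449.7289 $/yr


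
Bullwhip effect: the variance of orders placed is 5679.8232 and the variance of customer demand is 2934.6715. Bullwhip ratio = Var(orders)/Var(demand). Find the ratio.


BW = 5679.8232 / 2934.6715 = 1.9354

1.9354


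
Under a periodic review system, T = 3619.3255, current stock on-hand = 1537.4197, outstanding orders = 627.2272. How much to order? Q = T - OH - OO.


Inventory position = OH + OO = 1537.4197 + 627.2272 = 2164.6469
Q = 3619.3255 - 2164.6469 = 1454.6786

1454.6786 units


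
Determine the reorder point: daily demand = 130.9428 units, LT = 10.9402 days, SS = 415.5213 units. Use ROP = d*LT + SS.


d*LT = 130.9428 * 10.9402 = 1432.5404
ROP = 1432.5404 + 415.5213 = 1848.0617

1848.0617 units


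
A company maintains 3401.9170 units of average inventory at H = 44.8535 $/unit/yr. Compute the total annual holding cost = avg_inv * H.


Cost = 3401.9170 * 44.8535 = 152587.8842

152587.8842 $/yr


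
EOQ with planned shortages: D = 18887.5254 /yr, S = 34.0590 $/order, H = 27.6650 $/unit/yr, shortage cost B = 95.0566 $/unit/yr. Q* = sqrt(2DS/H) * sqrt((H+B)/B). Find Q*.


sqrt(2DS/H) = 215.6518
sqrt((H+B)/B) = 1.1362
Q* = 215.6518 * 1.1362 = 245.0318

245.0318 units


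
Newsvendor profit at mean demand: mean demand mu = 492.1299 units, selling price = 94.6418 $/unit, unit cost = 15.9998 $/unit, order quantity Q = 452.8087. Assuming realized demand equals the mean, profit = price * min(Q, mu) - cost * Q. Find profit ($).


Sales at mu = min(452.8087, 492.1299) = 452.8087
Revenue = 94.6418 * 452.8087 = 42854.6304
Total cost = 15.9998 * 452.8087 = 7244.8486
Profit = 42854.6304 - 7244.8486 = 35609.7818

35609.7818 $


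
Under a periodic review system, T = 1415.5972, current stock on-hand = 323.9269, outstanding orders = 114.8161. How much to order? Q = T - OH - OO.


Inventory position = OH + OO = 323.9269 + 114.8161 = 438.7430
Q = 1415.5972 - 438.7430 = 976.8542

976.8542 units


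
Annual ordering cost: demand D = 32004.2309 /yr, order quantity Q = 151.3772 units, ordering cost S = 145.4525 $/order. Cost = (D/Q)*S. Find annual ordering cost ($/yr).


Number of orders = D/Q = 211.4204
Cost = 211.4204 * 145.4525 = 30751.6283

30751.6283 $/yr


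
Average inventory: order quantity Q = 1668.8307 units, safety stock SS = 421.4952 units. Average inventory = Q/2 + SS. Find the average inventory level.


Q/2 = 834.4153
Avg = 834.4153 + 421.4952 = 1255.9106

1255.9106 units


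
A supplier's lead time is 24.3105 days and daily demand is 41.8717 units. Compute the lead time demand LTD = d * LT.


LTD = 41.8717 * 24.3105 = 1017.9220

1017.9220 units


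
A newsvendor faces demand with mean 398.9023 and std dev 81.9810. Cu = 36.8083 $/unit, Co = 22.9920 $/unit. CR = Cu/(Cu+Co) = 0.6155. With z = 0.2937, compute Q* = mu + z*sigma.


CR = Cu/(Cu+Co) = 36.8083/(36.8083+22.9920) = 0.6155
z = 0.2937
Q* = 398.9023 + 0.2937 * 81.9810 = 422.9801

422.9801 units


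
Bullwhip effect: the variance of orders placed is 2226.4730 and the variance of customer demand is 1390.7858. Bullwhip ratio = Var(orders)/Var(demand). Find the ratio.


BW = 2226.4730 / 1390.7858 = 1.6009

1.6009


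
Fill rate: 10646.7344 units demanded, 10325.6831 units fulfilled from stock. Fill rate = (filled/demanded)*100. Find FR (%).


FR = 10325.6831 / 10646.7344 * 100 = 96.9845

96.9845%


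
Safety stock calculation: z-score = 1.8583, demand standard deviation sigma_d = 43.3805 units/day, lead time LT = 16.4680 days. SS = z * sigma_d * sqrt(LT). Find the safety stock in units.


sqrt(LT) = sqrt(16.4680) = 4.0581
SS = 1.8583 * 43.3805 * 4.0581 = 327.1379

327.1379 units


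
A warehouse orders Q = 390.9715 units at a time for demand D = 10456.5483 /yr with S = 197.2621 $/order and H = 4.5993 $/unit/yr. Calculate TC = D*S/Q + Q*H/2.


Ordering cost = D*S/Q = 5275.7827
Holding cost = Q*H/2 = 899.0976
TC = 5275.7827 + 899.0976 = 6174.8803

6174.8803 $/yr


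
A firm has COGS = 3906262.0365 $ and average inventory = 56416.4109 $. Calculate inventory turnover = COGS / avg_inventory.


Turnover = 3906262.0365 / 56416.4109 = 69.2398

69.2398


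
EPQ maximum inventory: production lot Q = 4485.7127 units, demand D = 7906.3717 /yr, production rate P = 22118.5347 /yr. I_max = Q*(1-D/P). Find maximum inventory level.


D/P = 0.3575
1 - D/P = 0.6425
I_max = 4485.7127 * 0.6425 = 2882.2741

2882.2741 units


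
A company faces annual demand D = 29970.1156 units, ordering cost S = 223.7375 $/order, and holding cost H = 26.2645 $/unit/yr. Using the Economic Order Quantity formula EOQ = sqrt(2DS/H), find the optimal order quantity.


2*D*S = 2 * 29970.1156 * 223.7375 = 13410877.4781
2*D*S/H = 510608.5202
EOQ = sqrt(510608.5202) = 714.5688

714.5688 units


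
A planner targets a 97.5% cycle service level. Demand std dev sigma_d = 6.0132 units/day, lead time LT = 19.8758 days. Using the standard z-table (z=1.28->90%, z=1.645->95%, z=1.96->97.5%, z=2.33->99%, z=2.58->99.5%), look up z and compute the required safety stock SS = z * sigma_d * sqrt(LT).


From the table, SL = 97.5% corresponds to z = 1.96
sqrt(LT) = sqrt(19.8758) = 4.4582
SS = 1.96 * 6.0132 * 4.4582 = 52.5441

52.5441 units


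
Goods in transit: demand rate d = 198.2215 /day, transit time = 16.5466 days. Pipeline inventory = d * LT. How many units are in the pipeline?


Pipeline = 198.2215 * 16.5466 = 3279.8919

3279.8919 units


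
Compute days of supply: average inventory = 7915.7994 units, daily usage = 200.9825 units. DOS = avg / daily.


DOS = 7915.7994 / 200.9825 = 39.3855

39.3855 days


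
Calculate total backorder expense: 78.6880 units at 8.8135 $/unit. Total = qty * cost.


Total = 78.6880 * 8.8135 = 693.5167

693.5167 $


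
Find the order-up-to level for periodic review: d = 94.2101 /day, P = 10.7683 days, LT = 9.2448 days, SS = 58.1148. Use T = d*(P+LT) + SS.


P + LT = 20.0131
d*(P+LT) = 94.2101 * 20.0131 = 1885.4362
T = 1885.4362 + 58.1148 = 1943.5510

1943.5510 units


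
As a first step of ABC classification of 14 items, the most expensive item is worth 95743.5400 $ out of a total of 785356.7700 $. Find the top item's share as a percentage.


Top item = 95743.5400
Total = 785356.7700
Percentage = 95743.5400 / 785356.7700 * 100 = 12.1911

12.1911%


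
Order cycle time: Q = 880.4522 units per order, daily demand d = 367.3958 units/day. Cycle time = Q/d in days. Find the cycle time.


Cycle = 880.4522 / 367.3958 = 2.3965

2.3965 days


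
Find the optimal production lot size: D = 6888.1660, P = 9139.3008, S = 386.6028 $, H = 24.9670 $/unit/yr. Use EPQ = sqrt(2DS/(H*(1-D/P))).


1 - D/P = 1 - 0.7537 = 0.2463
H*(1-D/P) = 6.1497
2DS = 5325968.5249
EPQ = sqrt(866051.4715) = 930.6189

930.6189 units


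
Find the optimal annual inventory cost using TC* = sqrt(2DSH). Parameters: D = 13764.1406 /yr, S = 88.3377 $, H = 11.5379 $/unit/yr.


2*D*S*H = 28057692.6841
TC* = sqrt(28057692.6841) = 5296.9513

5296.9513 $/yr


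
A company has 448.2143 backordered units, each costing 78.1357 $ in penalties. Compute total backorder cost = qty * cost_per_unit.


Total = 448.2143 * 78.1357 = 35021.5381

35021.5381 $


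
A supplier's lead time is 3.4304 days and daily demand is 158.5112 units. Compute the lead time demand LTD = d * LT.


LTD = 158.5112 * 3.4304 = 543.7568

543.7568 units


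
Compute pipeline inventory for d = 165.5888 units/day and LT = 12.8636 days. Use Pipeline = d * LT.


Pipeline = 165.5888 * 12.8636 = 2130.0681

2130.0681 units


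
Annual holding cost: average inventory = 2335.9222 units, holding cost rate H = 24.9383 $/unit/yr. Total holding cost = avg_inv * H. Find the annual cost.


Cost = 2335.9222 * 24.9383 = 58253.9286

58253.9286 $/yr


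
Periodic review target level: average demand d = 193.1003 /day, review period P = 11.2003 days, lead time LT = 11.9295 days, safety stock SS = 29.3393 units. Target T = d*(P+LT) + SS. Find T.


P + LT = 23.1298
d*(P+LT) = 193.1003 * 23.1298 = 4466.3713
T = 4466.3713 + 29.3393 = 4495.7106

4495.7106 units


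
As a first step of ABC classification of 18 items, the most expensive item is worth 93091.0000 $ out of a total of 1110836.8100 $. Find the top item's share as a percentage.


Top item = 93091.0000
Total = 1110836.8100
Percentage = 93091.0000 / 1110836.8100 * 100 = 8.3803

8.3803%


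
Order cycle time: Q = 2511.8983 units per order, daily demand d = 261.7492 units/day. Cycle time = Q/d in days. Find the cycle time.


Cycle = 2511.8983 / 261.7492 = 9.5966

9.5966 days


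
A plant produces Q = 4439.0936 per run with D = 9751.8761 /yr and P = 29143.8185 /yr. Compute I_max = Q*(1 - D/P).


D/P = 0.3346
1 - D/P = 0.6654
I_max = 4439.0936 * 0.6654 = 2953.7189

2953.7189 units


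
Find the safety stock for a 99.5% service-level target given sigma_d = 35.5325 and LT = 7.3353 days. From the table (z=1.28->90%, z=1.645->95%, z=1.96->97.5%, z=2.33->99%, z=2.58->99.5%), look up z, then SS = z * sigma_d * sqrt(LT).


From the table, SL = 99.5% corresponds to z = 2.58
sqrt(LT) = sqrt(7.3353) = 2.7084
SS = 2.58 * 35.5325 * 2.7084 = 248.2872

248.2872 units


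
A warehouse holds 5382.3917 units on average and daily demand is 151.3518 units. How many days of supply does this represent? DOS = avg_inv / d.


DOS = 5382.3917 / 151.3518 = 35.5621

35.5621 days
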